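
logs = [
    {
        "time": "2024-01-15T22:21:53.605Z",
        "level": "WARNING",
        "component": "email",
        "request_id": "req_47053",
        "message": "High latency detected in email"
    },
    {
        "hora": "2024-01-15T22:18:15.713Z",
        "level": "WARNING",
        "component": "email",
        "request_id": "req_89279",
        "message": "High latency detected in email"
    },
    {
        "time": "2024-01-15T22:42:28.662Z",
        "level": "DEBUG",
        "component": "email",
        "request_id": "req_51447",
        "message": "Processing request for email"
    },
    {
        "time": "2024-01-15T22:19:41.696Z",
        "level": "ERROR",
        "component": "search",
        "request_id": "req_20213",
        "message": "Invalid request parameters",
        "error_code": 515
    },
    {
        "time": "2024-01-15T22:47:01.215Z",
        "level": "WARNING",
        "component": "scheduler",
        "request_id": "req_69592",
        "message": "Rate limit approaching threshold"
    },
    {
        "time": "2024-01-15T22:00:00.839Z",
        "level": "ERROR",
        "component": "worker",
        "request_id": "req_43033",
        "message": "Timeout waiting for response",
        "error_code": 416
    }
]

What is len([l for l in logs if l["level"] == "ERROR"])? 2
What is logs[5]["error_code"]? 416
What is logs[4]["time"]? "2024-01-15T22:47:01.215Z"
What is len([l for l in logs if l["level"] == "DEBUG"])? 1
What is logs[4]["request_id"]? "req_69592"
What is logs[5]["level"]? "ERROR"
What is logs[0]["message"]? "High latency detected in email"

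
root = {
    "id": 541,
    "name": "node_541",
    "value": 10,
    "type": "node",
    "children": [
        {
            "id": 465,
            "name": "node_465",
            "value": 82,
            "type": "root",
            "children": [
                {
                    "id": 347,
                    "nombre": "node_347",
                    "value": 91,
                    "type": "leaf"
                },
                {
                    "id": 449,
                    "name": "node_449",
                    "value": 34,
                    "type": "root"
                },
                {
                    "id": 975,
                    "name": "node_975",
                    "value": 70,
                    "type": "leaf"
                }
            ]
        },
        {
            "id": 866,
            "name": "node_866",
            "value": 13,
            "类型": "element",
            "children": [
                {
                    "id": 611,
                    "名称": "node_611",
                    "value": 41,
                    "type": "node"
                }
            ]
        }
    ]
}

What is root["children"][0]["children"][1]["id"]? 449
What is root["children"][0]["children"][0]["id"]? 347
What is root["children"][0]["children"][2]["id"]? 975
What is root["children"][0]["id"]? 465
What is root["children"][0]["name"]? "node_465"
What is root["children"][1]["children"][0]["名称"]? "node_611"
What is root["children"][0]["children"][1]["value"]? 34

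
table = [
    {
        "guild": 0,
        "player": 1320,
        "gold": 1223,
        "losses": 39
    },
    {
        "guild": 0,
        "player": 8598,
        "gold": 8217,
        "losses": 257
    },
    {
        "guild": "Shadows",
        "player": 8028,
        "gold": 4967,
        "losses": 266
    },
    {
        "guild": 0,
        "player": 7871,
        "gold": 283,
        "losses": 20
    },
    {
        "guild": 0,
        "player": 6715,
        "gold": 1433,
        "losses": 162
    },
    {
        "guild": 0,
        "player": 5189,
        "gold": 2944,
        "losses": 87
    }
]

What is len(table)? 6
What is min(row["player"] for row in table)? 1320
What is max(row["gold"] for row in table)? 8217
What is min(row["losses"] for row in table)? 20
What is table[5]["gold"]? 2944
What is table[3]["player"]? 7871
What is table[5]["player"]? 5189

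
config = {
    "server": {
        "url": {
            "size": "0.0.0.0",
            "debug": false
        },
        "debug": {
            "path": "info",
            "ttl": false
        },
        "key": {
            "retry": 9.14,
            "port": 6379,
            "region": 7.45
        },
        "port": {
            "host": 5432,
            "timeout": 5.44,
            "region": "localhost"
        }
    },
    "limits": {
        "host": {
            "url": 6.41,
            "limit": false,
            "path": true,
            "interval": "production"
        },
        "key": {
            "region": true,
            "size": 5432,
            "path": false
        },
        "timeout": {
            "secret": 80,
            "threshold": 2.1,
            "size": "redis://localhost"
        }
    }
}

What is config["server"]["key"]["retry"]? 9.14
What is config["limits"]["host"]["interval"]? "production"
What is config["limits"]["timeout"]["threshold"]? 2.1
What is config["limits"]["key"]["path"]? False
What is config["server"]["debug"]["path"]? "info"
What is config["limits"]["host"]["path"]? True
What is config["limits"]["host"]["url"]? 6.41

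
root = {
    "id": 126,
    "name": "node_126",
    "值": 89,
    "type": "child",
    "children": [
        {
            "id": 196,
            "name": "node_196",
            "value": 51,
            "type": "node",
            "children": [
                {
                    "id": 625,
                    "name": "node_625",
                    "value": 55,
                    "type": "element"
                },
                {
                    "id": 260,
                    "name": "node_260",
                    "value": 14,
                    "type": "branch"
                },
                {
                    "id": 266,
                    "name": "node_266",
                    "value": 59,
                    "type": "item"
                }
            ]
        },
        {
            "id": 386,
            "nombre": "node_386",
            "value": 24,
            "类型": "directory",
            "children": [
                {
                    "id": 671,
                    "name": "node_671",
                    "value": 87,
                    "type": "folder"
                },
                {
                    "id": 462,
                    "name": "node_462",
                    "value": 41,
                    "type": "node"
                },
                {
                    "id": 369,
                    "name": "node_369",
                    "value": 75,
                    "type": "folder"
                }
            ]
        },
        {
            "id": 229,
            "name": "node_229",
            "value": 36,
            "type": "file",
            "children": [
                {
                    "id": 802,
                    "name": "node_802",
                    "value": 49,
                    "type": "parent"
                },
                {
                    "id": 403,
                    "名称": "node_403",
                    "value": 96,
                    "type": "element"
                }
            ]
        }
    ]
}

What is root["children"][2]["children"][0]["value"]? 49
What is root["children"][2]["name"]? "node_229"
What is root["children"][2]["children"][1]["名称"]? "node_403"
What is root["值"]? 89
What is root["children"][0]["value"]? 51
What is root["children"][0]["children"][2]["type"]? "item"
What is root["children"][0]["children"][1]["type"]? "branch"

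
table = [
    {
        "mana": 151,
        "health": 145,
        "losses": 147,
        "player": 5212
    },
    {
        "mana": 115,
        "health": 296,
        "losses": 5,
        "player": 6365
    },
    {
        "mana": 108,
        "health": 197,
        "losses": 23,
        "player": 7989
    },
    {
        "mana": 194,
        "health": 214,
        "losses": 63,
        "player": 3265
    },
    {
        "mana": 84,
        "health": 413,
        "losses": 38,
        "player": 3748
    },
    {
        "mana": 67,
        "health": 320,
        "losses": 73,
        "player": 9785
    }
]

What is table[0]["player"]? 5212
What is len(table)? 6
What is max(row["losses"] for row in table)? 147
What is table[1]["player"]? 6365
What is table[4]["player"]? 3748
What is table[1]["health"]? 296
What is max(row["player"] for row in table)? 9785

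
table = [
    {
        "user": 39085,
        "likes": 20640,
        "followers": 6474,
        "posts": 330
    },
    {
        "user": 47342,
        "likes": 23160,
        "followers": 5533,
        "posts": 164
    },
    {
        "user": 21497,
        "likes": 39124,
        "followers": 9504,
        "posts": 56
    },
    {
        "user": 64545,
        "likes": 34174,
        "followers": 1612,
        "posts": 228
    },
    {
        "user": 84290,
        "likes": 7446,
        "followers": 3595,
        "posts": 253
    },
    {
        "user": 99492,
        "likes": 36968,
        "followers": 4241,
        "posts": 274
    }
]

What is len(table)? 6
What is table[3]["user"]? 64545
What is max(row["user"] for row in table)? 99492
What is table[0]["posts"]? 330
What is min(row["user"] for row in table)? 21497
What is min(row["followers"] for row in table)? 1612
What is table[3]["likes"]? 34174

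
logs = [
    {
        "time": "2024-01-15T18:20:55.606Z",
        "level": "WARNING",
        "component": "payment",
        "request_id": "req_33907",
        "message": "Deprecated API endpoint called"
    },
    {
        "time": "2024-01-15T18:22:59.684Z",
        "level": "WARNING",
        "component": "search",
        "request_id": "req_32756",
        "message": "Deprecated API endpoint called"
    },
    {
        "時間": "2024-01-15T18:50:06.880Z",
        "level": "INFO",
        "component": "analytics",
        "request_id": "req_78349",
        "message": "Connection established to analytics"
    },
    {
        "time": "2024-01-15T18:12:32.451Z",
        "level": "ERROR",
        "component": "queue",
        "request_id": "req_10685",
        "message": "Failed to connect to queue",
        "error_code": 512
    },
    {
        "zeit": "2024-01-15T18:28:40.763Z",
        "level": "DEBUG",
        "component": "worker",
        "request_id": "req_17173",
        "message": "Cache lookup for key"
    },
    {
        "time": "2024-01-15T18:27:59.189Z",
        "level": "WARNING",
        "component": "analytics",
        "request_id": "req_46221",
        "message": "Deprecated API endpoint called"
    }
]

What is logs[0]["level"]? "WARNING"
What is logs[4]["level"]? "DEBUG"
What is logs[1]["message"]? "Deprecated API endpoint called"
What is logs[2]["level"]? "INFO"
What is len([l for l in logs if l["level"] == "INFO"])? 1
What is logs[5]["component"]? "analytics"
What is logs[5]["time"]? "2024-01-15T18:27:59.189Z"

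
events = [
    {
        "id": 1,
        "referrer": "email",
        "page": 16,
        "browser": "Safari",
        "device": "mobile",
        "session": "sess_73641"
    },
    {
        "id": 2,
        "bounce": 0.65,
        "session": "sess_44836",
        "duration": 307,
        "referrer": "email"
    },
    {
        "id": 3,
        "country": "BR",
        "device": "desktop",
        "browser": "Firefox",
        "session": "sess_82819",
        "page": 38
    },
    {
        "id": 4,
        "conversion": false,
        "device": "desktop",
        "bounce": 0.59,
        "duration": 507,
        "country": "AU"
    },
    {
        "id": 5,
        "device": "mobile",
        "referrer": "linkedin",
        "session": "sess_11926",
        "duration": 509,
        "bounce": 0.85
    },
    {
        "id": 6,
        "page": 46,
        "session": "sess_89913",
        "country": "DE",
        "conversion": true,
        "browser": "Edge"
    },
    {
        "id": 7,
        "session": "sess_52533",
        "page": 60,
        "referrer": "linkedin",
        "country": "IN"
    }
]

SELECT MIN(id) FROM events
1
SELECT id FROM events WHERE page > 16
[3, 6, 7]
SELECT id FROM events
[1, 2, 3, 4, 5, 6, 7]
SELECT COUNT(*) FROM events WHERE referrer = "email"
2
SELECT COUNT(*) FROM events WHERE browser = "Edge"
1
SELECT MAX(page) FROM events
60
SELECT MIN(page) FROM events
16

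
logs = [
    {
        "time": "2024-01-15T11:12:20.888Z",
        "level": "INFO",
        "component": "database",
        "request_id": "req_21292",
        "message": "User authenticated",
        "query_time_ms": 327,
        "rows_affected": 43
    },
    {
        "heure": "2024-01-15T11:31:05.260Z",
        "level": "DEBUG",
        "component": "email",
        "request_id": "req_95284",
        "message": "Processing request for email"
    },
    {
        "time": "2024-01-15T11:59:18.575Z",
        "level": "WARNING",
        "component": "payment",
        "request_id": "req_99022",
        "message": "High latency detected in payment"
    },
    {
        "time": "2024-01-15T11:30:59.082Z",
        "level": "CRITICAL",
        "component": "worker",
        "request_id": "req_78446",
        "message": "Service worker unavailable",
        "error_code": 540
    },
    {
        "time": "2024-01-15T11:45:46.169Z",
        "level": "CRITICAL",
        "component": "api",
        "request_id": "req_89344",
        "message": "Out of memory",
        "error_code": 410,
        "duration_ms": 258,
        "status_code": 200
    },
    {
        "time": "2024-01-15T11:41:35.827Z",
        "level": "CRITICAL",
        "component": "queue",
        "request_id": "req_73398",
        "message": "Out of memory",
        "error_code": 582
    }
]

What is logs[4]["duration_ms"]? 258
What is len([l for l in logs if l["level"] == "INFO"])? 1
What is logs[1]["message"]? "Processing request for email"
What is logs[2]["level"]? "WARNING"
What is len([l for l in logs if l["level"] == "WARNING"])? 1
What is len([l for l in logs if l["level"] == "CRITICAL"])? 3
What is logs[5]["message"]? "Out of memory"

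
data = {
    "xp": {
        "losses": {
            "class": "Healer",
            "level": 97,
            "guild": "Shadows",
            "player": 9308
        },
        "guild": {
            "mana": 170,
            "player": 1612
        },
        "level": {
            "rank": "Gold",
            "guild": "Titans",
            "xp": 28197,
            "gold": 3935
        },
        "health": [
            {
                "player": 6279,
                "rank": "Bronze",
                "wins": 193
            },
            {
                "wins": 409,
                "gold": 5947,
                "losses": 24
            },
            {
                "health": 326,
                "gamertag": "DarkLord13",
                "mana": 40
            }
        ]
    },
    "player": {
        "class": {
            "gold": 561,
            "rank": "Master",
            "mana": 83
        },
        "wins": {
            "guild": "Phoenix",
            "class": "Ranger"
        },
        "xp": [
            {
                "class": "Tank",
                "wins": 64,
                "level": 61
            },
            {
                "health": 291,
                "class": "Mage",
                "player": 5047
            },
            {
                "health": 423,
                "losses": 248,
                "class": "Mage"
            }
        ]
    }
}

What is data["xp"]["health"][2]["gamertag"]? "DarkLord13"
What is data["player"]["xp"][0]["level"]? 61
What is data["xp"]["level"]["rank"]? "Gold"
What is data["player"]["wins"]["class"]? "Ranger"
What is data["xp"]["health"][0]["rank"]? "Bronze"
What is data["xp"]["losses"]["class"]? "Healer"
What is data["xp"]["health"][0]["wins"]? 193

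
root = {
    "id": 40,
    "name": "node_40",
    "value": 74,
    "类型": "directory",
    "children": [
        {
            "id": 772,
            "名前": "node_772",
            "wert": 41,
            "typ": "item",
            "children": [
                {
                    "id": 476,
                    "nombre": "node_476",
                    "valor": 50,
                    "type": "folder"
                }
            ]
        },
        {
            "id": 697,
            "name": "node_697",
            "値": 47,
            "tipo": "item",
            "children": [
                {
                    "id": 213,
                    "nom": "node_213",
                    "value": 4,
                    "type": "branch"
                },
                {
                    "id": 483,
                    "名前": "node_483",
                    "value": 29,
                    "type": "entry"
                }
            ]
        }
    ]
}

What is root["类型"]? "directory"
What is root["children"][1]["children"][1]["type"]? "entry"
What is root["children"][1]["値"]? 47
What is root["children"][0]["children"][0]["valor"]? 50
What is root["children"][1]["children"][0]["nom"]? "node_213"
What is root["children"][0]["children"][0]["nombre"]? "node_476"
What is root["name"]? "node_40"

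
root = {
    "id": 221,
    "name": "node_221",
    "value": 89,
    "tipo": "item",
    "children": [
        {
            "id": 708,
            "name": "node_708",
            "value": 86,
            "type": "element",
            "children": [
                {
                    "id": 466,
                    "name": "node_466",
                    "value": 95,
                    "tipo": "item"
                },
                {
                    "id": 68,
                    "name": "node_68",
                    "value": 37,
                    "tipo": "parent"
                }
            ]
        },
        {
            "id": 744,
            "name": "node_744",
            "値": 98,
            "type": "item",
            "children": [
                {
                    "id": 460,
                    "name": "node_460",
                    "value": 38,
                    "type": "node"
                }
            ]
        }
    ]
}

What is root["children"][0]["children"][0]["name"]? "node_466"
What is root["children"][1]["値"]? 98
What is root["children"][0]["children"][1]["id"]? 68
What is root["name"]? "node_221"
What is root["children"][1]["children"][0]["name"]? "node_460"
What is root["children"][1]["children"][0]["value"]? 38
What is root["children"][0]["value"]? 86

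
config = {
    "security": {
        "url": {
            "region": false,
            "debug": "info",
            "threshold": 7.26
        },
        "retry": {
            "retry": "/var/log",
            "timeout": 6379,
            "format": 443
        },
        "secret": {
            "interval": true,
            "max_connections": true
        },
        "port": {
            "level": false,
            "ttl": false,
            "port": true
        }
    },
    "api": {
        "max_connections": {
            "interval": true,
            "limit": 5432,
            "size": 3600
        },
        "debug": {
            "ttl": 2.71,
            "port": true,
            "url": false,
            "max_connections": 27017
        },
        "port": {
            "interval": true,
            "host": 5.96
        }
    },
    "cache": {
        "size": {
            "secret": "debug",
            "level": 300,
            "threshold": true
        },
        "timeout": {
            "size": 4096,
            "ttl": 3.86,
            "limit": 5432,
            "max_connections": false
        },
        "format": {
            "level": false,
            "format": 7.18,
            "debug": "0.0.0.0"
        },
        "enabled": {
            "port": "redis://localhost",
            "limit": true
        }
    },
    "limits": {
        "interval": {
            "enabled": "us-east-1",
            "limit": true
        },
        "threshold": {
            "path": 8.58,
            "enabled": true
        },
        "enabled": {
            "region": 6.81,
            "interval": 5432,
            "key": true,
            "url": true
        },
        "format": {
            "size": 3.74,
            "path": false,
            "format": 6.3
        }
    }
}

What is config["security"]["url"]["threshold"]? 7.26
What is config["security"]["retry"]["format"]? 443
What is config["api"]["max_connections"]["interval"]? True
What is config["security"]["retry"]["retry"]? "/var/log"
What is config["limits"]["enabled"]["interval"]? 5432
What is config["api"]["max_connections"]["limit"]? 5432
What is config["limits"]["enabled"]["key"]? True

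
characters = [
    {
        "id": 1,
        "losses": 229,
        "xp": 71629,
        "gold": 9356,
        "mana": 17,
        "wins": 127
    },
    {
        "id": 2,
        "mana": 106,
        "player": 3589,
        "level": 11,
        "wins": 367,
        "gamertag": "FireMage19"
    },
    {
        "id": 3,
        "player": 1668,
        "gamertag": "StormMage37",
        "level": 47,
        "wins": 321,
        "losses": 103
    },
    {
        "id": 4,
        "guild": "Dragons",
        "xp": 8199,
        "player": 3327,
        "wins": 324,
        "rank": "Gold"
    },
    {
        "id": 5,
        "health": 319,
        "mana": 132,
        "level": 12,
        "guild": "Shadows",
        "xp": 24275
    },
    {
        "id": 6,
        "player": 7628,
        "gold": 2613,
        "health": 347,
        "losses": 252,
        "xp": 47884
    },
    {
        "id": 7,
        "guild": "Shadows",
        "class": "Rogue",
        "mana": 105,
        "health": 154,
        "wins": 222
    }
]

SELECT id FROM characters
[1, 2, 3, 4, 5, 6, 7]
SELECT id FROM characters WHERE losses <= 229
[1, 3]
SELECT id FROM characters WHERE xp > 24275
[1, 6]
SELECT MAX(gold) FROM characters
9356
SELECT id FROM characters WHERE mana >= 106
[2, 5]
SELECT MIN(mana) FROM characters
17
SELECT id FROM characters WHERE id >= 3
[3, 4, 5, 6, 7]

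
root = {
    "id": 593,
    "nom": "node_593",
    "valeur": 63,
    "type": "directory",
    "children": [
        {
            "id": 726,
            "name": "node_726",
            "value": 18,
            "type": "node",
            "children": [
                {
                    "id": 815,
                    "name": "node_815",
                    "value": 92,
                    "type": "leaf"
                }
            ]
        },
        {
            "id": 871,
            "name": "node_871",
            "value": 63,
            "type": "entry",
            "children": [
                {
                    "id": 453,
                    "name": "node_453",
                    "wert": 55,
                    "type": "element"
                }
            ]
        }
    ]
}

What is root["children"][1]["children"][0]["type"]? "element"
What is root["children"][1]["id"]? 871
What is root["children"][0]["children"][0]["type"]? "leaf"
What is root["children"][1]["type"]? "entry"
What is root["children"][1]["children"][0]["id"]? 453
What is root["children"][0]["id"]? 726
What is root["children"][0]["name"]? "node_726"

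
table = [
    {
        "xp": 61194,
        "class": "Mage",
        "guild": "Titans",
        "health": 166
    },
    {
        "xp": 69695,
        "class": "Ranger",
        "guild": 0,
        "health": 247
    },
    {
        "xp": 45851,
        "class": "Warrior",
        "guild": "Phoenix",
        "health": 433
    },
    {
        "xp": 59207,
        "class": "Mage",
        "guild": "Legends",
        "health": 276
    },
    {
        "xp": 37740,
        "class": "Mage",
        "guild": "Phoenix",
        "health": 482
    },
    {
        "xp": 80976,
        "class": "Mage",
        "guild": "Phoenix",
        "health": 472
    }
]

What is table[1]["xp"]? 69695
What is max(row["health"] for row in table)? 482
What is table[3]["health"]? 276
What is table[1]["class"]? "Ranger"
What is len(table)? 6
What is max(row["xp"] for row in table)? 80976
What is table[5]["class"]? "Mage"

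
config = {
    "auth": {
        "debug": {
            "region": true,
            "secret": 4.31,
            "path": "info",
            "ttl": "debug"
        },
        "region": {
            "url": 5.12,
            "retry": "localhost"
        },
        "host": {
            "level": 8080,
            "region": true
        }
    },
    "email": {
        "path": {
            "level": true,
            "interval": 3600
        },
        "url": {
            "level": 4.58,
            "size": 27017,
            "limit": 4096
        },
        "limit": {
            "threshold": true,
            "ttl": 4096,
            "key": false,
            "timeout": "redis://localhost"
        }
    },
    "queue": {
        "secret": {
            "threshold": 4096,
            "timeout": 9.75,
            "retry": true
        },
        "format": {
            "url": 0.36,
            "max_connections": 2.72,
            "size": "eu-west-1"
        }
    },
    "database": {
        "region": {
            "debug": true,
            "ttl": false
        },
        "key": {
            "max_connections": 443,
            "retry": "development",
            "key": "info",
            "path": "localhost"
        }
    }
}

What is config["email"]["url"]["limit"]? 4096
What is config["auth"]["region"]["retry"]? "localhost"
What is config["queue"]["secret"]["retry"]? True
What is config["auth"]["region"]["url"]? 5.12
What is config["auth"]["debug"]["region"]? True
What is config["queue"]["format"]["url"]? 0.36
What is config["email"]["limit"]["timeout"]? "redis://localhost"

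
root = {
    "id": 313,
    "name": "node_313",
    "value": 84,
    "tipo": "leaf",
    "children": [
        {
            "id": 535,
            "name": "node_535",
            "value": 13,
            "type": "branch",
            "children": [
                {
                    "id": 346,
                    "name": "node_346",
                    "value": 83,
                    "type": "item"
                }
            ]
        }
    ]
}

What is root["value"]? 84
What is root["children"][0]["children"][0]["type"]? "item"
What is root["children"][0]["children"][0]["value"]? 83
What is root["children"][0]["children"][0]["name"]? "node_346"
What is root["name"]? "node_313"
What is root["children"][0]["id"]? 535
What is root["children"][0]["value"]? 13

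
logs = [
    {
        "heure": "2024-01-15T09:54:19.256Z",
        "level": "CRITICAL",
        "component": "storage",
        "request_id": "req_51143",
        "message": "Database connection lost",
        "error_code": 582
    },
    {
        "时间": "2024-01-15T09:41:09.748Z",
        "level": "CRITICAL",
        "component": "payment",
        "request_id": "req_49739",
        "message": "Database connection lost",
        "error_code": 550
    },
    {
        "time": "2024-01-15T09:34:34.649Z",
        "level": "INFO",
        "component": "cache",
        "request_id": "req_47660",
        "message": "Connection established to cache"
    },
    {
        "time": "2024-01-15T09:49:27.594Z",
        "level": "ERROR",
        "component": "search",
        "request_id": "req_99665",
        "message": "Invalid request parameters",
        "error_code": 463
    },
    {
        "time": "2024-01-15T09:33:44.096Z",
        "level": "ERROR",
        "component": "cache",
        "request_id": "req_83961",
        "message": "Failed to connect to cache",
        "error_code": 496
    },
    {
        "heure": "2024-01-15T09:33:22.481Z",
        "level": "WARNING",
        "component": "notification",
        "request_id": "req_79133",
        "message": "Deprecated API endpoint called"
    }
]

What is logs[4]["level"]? "ERROR"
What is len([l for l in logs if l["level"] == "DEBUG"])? 0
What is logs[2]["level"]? "INFO"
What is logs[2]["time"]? "2024-01-15T09:34:34.649Z"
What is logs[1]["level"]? "CRITICAL"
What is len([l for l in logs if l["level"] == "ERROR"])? 2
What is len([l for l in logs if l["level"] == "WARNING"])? 1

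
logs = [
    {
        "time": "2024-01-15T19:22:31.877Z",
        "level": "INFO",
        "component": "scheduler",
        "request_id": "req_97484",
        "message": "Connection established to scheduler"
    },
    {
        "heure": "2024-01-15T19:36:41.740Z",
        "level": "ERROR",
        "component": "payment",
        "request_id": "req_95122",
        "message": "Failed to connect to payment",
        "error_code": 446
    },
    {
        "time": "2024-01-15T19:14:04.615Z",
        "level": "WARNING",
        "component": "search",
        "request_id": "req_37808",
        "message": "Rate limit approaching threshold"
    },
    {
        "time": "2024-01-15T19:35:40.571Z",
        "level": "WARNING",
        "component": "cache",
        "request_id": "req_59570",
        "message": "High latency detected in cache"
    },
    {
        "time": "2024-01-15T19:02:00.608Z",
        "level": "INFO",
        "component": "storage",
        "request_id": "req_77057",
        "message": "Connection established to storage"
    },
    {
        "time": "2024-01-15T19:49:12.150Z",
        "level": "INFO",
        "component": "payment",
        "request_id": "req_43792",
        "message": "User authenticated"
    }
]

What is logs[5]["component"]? "payment"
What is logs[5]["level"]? "INFO"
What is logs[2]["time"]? "2024-01-15T19:14:04.615Z"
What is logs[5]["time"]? "2024-01-15T19:49:12.150Z"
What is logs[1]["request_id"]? "req_95122"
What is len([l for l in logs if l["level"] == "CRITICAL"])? 0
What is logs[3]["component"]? "cache"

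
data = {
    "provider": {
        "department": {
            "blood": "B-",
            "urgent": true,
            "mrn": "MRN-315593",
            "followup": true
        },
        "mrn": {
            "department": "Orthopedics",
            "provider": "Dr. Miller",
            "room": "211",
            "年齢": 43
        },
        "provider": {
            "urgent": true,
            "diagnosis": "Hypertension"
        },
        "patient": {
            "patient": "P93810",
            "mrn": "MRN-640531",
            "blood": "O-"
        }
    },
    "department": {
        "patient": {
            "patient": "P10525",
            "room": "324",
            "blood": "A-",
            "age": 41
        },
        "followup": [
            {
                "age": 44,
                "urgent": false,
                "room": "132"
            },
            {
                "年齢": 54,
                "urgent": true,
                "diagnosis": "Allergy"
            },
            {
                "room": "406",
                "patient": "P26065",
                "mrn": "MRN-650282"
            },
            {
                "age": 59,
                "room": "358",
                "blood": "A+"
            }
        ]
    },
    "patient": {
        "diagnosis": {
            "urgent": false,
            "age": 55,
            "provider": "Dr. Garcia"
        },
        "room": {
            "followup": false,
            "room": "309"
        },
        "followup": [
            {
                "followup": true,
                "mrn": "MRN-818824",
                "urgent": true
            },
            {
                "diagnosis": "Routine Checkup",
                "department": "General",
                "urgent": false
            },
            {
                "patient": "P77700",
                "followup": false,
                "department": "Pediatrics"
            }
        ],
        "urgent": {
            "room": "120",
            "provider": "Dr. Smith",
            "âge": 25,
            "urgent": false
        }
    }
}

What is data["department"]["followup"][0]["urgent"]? False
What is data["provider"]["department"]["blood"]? "B-"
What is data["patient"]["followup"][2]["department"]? "Pediatrics"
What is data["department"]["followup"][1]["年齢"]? 54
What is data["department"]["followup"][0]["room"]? "132"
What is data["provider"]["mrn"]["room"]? "211"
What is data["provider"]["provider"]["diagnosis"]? "Hypertension"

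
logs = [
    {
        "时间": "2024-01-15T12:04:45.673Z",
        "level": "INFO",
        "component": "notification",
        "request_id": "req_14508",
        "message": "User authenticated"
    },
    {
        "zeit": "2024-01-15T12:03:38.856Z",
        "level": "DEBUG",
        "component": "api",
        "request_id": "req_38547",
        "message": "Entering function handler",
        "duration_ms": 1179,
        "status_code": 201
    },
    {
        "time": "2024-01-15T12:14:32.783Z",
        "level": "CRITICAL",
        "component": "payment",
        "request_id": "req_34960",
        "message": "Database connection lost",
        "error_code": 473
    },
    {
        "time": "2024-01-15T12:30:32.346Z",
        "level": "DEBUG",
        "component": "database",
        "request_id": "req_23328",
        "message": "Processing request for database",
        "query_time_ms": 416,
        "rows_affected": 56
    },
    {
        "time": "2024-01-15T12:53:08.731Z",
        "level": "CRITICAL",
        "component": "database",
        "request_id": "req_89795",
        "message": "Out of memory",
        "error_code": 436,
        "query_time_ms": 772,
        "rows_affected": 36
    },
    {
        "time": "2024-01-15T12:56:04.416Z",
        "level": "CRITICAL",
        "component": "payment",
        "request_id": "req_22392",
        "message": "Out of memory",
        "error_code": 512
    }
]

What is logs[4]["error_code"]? 436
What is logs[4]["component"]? "database"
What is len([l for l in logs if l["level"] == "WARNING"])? 0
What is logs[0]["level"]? "INFO"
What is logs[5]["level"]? "CRITICAL"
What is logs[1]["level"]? "DEBUG"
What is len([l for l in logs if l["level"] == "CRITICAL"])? 3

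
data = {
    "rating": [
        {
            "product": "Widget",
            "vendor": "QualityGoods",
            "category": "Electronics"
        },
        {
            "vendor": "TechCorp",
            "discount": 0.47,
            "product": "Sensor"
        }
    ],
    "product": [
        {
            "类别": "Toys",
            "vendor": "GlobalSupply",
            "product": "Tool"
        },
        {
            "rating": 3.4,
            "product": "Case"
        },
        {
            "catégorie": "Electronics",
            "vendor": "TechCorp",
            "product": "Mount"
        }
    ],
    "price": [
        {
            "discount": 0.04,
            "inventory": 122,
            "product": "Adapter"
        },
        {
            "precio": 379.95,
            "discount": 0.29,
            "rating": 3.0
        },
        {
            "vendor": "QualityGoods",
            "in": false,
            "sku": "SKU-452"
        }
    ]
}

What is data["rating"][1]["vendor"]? "TechCorp"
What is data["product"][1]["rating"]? 3.4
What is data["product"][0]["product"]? "Tool"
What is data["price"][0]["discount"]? 0.04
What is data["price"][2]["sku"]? "SKU-452"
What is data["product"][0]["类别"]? "Toys"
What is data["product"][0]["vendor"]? "GlobalSupply"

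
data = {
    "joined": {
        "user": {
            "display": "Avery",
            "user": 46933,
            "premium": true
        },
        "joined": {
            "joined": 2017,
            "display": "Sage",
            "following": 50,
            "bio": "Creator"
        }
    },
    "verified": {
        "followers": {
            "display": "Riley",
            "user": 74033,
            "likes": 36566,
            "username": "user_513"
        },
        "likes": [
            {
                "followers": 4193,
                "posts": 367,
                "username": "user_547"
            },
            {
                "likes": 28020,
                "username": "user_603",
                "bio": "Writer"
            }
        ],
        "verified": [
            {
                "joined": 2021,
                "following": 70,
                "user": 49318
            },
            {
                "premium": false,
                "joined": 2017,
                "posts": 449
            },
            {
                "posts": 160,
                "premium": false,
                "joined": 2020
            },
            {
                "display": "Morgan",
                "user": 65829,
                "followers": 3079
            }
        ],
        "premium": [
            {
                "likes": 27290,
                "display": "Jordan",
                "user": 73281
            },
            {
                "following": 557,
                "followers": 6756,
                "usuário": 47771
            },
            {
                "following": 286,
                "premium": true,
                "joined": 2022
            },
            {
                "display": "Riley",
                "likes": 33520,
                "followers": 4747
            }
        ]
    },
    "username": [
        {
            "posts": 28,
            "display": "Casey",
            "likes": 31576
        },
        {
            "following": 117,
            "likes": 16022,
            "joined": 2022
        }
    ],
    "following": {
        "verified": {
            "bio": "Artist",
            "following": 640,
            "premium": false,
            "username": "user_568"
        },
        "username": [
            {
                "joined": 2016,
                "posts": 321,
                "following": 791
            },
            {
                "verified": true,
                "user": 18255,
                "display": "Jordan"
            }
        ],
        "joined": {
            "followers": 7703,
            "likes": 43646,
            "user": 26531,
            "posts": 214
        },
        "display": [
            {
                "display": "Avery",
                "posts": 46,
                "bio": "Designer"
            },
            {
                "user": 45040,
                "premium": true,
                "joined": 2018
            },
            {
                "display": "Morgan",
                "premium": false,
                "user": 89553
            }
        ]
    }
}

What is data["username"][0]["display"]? "Casey"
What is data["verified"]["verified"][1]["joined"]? 2017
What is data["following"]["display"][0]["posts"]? 46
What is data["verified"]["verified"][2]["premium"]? False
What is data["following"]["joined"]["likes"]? 43646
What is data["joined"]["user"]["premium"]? True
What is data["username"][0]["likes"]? 31576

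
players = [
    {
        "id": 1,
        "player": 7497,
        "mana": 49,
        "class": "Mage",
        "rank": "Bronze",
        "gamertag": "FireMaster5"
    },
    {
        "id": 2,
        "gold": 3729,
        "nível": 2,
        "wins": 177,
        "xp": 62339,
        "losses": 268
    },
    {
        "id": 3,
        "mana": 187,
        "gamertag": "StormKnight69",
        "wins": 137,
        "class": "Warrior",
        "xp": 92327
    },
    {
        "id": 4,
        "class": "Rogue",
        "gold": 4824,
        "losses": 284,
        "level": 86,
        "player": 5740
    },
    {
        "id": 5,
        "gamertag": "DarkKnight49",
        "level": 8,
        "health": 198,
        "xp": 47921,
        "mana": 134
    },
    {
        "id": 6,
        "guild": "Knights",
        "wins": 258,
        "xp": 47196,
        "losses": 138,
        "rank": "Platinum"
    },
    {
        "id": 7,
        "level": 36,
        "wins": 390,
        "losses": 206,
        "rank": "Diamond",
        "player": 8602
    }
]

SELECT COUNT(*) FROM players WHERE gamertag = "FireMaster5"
1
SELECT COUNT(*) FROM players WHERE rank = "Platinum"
1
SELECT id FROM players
[1, 2, 3, 4, 5, 6, 7]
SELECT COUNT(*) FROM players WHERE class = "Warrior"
1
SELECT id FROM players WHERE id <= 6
[1, 2, 3, 4, 5, 6]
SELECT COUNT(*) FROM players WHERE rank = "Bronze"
1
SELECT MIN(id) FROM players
1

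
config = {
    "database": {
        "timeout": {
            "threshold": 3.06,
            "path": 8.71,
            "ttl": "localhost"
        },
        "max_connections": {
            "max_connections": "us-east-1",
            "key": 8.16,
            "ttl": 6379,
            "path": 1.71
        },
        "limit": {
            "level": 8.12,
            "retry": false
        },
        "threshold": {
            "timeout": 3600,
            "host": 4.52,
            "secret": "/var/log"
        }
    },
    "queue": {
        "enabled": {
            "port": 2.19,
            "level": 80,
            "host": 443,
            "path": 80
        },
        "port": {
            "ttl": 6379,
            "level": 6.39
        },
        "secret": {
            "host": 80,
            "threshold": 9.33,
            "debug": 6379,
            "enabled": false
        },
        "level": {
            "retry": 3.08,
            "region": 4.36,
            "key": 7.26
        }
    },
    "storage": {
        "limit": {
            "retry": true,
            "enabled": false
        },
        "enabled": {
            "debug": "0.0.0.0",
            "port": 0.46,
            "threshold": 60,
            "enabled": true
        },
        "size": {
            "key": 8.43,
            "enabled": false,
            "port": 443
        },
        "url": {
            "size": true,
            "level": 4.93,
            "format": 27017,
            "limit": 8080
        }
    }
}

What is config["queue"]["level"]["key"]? 7.26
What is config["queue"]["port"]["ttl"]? 6379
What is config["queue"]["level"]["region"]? 4.36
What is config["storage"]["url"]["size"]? True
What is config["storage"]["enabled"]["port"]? 0.46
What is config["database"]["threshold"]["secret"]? "/var/log"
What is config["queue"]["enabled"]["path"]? 80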